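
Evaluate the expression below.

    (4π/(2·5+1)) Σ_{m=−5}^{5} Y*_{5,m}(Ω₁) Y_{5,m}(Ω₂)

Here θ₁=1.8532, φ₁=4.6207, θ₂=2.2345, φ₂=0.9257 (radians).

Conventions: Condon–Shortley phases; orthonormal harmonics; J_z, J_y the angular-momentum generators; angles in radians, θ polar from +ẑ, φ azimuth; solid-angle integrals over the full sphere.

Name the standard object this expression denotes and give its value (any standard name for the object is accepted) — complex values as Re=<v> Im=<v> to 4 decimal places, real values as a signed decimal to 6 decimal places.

Legendre polynomial (addition theorem), -0.149535

This sum is the spherical-harmonic addition theorem: it equals the Legendre polynomial P_l(cos γ) of the angle γ between the two directions.
Summing Y*_{l m}(θ₁,φ₁)·Y_{l m}(θ₂,φ₂) over m ∈ [−5, 5]; prefactor 4π/(2·5+1) = 1.142397:
  term(m=-5) = 0.04968 - 0.01953j   from Y*(Ω₁)=-0.16782 - 0.34005j, Y(Ω₂)=-0.01179 + 0.14027j
  term(m=-4) = -0.07261 + 0.09695j   from Y*(Ω₁)=-0.32481 + 0.12477j, Y(Ω₂)=0.29472 - 0.18527j
  term(m=-3) = -0.00337 + 0.03754j   from Y*(Ω₁)=-0.02506 - 0.08880j, Y(Ω₂)=-0.38161 - 0.14560j
  term(m=-2) = -0.01342 - 0.02681j   from Y*(Ω₁)=-0.32852 + 0.06093j, Y(Ω₂)=0.02485 + 0.08622j
  term(m=-1) = 0.00336 + 0.00207j   from Y*(Ω₁)=-0.00111 - 0.01209j, Y(Ω₂)=-0.19547 + 0.25976j
  term(m=+0) = -0.05818 + 0.00000j   from Y*(Ω₁)=-0.32408 + 0.00000j, Y(Ω₂)=0.17952 + 0.00000j
  term(m=+1) = 0.00336 - 0.00207j   from Y*(Ω₁)=0.00111 - 0.01209j, Y(Ω₂)=0.19547 + 0.25976j
  term(m=+2) = -0.01342 + 0.02681j   from Y*(Ω₁)=-0.32852 - 0.06093j, Y(Ω₂)=0.02485 - 0.08622j
  term(m=+3) = -0.00337 - 0.03754j   from Y*(Ω₁)=0.02506 - 0.08880j, Y(Ω₂)=0.38161 - 0.14560j
  term(m=+4) = -0.07261 - 0.09695j   from Y*(Ω₁)=-0.32481 - 0.12477j, Y(Ω₂)=0.29472 + 0.18527j
  term(m=+5) = 0.04968 + 0.01953j   from Y*(Ω₁)=0.16782 - 0.34005j, Y(Ω₂)=0.01179 + 0.14027j
Accumulated sum -0.13090 - 0.00000j; after 4π/(2l+1) scaling, -0.14953 - 0.00000j ⇒ P_5 = -0.149535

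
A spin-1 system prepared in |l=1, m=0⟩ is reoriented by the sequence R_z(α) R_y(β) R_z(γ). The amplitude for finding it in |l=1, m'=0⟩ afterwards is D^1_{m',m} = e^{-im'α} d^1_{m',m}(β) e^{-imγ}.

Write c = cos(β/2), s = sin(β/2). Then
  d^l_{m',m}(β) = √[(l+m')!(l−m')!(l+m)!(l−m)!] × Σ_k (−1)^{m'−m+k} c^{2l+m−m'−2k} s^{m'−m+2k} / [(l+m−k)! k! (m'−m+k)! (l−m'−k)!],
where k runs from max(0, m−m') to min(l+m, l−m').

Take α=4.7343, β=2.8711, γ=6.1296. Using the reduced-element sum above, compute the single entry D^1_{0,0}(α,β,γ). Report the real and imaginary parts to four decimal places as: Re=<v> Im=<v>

Re=-0.9636 Im=0.0000

D^1_{0,0}(4.7343,2.8711,6.1296) = e^{-i·0·4.7343}·d^1_{0,0}(2.8711)·e^{-i·0·6.1296}. Compute d first:
With c≡cos(β/2)=0.134834 and s≡sin(β/2)=0.990868, N=[1·1·1·1]^{1/2}=1.000000
k: max(0,(0)−(0))=0 … min(1+(0),1−(0))=1
  k=0: (−1)^0·1.0000/(1)·0.1348^2·0.9909^0 = +0.018180
  k=1: (−1)^1·1.0000/(1)·0.1348^0·0.9909^2 = -0.981820
d^1_{0,0}(2.8711) = +0.018180 -0.981820 = -0.963639
D = (+1.000000+0.000000i)·(-0.963639)·(+1.000000+0.000000i) = -0.963639+0.000000i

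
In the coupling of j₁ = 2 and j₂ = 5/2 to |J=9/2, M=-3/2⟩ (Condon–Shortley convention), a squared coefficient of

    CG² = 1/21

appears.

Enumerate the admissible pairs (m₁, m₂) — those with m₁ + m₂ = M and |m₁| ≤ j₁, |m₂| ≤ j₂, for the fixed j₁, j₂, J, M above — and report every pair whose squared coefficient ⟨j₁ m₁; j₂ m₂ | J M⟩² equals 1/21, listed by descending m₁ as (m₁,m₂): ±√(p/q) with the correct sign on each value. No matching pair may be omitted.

Admissible pairs with m₁+m₂ = M = -3/2: (-2,1/2), (-1,-1/2), (0,-3/2), (1,-5/2)
  (m₁,m₂)=(1,-5/2): CG² = 1/21, CG = +√(1/21)   ← matches the target
  (m₁,m₂)=(0,-3/2): CG² = 5/14, CG = +√(5/14)
  (m₁,m₂)=(-1,-1/2): CG² = 10/21, CG = +√(10/21)
  (m₁,m₂)=(-2,1/2): CG² = 5/42, CG = +√(5/42)
Pairs with CG² = 1/21: (1,-5/2): +√(1/21)

(1,-5/2): +√(1/21)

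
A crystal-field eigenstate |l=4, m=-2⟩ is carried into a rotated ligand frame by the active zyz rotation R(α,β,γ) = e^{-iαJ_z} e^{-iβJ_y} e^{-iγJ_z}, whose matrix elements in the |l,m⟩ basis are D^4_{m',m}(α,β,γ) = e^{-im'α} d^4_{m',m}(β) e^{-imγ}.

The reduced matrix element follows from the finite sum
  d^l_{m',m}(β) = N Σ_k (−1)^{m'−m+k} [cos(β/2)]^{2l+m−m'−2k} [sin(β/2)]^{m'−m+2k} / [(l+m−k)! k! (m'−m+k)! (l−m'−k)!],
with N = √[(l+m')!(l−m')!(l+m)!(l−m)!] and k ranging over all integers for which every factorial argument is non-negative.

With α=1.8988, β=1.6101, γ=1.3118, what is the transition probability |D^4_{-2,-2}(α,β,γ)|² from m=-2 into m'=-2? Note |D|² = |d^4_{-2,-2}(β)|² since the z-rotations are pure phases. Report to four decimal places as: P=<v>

P=0.0880

Split into d^4_{-2,-2}(β=1.6101) × two z-phases.
With c≡cos(β/2)=0.693075 and s≡sin(β/2)=0.720865, N=[2·720·2·720]^{1/2}=1440.000000
The bounds max(0,m−m')=0 and min(l+m,l−m')=2 give 3 terms
  k=0: (−1)^0·1440.0000/(1440)·0.6931^8·0.7209^0 = +0.053241
  k=1: (−1)^1·1440.0000/(120)·0.6931^6·0.7209^2 = -0.691149
  k=2: (−1)^2·1440.0000/(96)·0.6931^4·0.7209^4 = +0.934607
d^4_{-2,-2}(1.6101) = +0.053241 -0.691149 +0.934607 = +0.296699
|D^4_{-2,-2}|² = |d^4_{-2,-2}(β)|² = (+0.296699)² = 0.088030 (the z-rotation phases have unit modulus)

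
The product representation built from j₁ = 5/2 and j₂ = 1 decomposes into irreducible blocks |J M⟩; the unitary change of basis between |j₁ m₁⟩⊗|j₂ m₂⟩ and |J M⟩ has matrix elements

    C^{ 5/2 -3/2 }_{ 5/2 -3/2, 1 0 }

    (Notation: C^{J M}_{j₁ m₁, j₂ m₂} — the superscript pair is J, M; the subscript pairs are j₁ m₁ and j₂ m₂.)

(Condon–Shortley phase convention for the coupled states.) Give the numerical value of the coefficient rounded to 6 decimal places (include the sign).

j₁+j₂−J=1  J+j₁−j₂=4  J−j₁+j₂=1  j₁+j₂+J+1=7
(j₁±m₁, j₂±m₂, J±M) = (1,4,1,1,1,4)
P² = 576/35
sum k=0..1:
  [0] +1/24 = 1/24
  [1] −1/6 = -1/6
S = -1/8
C² = P²·S² = 9/35 ; C = -0.507093

-0.507093  (= −√(9/35))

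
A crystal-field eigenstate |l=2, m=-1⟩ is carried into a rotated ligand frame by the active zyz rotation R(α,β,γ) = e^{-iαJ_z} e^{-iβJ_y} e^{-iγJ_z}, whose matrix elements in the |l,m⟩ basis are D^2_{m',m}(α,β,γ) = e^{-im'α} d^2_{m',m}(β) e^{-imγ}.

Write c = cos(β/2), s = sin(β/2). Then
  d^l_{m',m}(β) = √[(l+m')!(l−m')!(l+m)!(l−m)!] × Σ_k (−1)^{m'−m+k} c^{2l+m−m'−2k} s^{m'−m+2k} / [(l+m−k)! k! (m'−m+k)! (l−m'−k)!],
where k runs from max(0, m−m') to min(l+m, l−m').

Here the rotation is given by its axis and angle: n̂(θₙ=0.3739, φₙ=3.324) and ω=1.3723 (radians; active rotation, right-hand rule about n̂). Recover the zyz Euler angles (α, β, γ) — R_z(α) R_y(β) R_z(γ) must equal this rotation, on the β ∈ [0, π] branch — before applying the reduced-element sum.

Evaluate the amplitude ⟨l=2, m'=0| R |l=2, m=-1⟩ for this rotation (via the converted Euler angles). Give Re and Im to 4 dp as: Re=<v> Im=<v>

Re=-0.2225 Im=0.4392

Axis–angle → zyz. n̂ = (sinθₙcosφₙ, sinθₙsinφₙ, cosθₙ) = (-0.359189, -0.066255, +0.930910), ω = 1.3723.
R = I cosω + sinω [n̂]ₓ + (1−cosω) n̂n̂ᵀ gives
  R = [+0.300771, -0.893526, -0.333390; +0.931736, +0.200720, +0.302621; -0.203482, -0.401651, +0.892901]
β = atan2(√(R₁₃²+R₂₃²), R₃₃) = 0.467050; α = atan2(R₂₃, R₁₃) mod 2π = 2.404535; γ = atan2(R₃₂, −R₃₁) mod 2π = 5.181313
First d^2_{0,-1}(β=0.4670), then the phase factors e^{-i(0)α} and e^{-i(-1)γ}:
With c≡cos(β/2)=0.972857 and s≡sin(β/2)=0.231408, N=[2·2·1·6]^{1/2}=4.898979
k∈{0,1} keeps every argument non-negative
  k=0: (−1)^1·4.8990/(2)·0.9729^3·0.2314^1 = -0.521916
  k=1: (−1)^2·4.8990/(2)·0.9729^1·0.2314^3 = +0.029530
d^2_{0,-1}(0.4670) = -0.521916 +0.029530 = -0.492387
Attach z-rotation phases: D = e^{-i(0)(2.4045)}·(-0.492387)·e^{-i(-1)(5.1813)} = -0.222523+0.439236i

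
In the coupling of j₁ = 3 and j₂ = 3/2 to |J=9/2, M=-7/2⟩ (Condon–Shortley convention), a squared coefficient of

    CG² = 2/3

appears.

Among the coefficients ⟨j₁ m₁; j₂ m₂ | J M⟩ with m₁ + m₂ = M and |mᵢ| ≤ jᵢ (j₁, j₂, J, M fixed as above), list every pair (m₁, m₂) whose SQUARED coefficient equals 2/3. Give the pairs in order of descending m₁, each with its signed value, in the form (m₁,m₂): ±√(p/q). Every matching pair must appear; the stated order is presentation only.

(-2,-3/2): +√(2/3)

Admissible pairs with m₁+m₂ = M = -7/2: (-3,-1/2), (-2,-3/2)
  (m₁,m₂)=(-2,-3/2): CG² = 2/3, CG = +√(2/3)   ← matches the target
  (m₁,m₂)=(-3,-1/2): CG² = 1/3, CG = +√(1/3)
Pairs with CG² = 2/3: (-2,-3/2): +√(2/3)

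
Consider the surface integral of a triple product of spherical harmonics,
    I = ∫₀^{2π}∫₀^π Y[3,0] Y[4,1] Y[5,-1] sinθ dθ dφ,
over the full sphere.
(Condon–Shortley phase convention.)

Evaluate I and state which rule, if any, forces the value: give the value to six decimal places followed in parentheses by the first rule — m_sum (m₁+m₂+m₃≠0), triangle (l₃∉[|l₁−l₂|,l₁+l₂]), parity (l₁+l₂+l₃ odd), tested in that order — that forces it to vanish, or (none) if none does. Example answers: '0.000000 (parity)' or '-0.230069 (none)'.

Checks pass: Σm=0; 12 even; l₃=5∈[1,7].
(2·3+1)(2·4+1)(2·5+1) = 693
Δ: 2! 4! 6! / 13! → 1/180180
sum: t=0:+1/576 t=1:−1/144 t=2:+1/576 = -1/288
3j²(3 4 5; 0 0 0) = Δ·Π!·Σ² = 20/1001  (sign +1)
sum: t=0:+1/1440 t=1:−1/192 t=2:+1/432 = -19/8640
3j²(3 4 5; 0 1 -1) = Δ·Π!·Σ² = 361/30030  (sign -1)
combine: 4πI² = 693·20/1001·361/30030 = 2166/13013
take √, sign -1: I = -0.11508947
No selection rule forces the value: the integral is nonzero (none).

-0.115089 (none)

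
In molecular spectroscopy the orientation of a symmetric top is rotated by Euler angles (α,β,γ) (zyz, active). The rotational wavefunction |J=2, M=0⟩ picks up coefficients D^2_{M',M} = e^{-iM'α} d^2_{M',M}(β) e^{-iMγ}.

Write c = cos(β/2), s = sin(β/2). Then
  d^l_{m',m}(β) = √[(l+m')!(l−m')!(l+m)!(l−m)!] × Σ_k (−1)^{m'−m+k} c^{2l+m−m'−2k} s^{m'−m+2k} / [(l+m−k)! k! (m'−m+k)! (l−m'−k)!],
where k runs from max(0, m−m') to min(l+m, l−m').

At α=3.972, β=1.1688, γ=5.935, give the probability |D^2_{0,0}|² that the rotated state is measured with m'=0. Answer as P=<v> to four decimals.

P=0.0731

Split into d^2_{0,0}(β=1.1688) × two z-phases.
With c≡cos(β/2)=0.834043 and s≡sin(β/2)=0.551699, N=[2·2·2·2]^{1/2}=4.000000
k: max(0,(0)−(0))=0 … min(2+(0),2−(0))=2
  k=0: (−1)^0·4.0000/(4)·0.8340^4·0.5517^0 = +0.483899
  k=1: (−1)^1·4.0000/(1)·0.8340^2·0.5517^2 = -0.846919
  k=2: (−1)^2·4.0000/(4)·0.8340^0·0.5517^4 = +0.092642
d^2_{0,0}(1.1688) = +0.483899 -0.846919 +0.092642 = -0.270378
|D^2_{0,0}|² = |d^2_{0,0}(β)|² = (-0.270378)² = 0.073104 (the z-rotation phases have unit modulus)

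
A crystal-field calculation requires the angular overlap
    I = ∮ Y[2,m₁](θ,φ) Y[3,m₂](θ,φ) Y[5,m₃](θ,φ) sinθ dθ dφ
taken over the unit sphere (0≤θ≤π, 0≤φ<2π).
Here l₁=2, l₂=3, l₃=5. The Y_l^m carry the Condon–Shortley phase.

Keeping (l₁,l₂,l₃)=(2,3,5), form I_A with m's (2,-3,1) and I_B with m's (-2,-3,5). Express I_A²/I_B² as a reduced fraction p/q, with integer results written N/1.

l's match ⇒ only the (l;m) 3-j factors differ between A and B.
A: triangle coeff Δ(2,3,5) = 1/2310; Σ_t [0,0]: t=0:+1/17280 = 1/17280; (3j)²=1/2310 [(2 3 5; 2 -3 1)], sign=+1
B: triangle coeff Δ(2,3,5) = 1/2310; Σ_t [0,0]: t=0:+1/17280 = 1/17280; (3j)²=1/11 [(2 3 5; -2 -3 5)], sign=+1
I_A²/I_B² = (1/2310)/(1/11) = 1/210

1/210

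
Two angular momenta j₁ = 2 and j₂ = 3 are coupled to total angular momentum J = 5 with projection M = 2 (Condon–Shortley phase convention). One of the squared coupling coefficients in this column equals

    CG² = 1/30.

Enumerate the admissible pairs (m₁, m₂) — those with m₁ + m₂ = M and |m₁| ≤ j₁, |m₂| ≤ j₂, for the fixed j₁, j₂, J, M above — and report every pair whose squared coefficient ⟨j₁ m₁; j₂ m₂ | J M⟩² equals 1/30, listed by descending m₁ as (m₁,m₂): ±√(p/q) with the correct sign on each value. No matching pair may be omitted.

(-1,3): +√(1/30)

Admissible pairs with m₁+m₂ = M = 2: (-1,3), (0,2), (1,1), (2,0)
  (m₁,m₂)=(2,0): CG² = 1/6, CG = +√(1/6)
  (m₁,m₂)=(1,1): CG² = 1/2, CG = +√(1/2)
  (m₁,m₂)=(0,2): CG² = 3/10, CG = +√(3/10)
  (m₁,m₂)=(-1,3): CG² = 1/30, CG = +√(1/30)   ← matches the target
Pairs with CG² = 1/30: (-1,3): +√(1/30)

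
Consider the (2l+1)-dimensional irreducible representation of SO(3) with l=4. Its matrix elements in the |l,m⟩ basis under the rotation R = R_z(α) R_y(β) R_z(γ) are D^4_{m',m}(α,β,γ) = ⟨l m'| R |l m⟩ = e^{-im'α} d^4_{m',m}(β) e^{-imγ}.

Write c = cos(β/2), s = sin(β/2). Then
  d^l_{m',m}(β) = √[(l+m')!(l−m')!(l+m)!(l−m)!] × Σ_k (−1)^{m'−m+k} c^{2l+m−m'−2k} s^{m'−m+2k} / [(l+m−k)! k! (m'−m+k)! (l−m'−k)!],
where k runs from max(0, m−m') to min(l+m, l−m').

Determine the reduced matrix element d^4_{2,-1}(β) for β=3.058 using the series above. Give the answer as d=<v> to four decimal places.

d^4_{2,-1}(β=3.0580) via the finite sum:
c=cos(3.058000/2)=0.041784, s=sin(3.058000/2)=0.999127; N=√[720·2·6·120]=1018.233765
Admissible k: 0..2 (factorial args all ≥0)
  k=0: (−1)^3·1018.2338/(72)·0.0418^5·0.9991^3 = -0.000002
  k=1: (−1)^4·1018.2338/(48)·0.0418^3·0.9991^5 = +0.001541
  k=2: (−1)^5·1018.2338/(240)·0.0418^1·0.9991^7 = -0.176194
d^4_{2,-1}(3.0580) = -0.000002 +0.001541 -0.176194 = -0.174655

d=-0.1747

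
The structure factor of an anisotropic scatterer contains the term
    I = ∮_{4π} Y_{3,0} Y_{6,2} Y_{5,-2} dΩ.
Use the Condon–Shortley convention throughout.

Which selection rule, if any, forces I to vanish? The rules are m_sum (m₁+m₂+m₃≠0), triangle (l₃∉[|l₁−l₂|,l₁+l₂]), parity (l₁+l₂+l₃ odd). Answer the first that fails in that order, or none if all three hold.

Σmᵢ = 0  ✓
l₃∈[|l₁−l₂|,l₁+l₂]=[3,9], have l₃=5  ✓
Σlᵢ = 14 ⇒ even  ✓

none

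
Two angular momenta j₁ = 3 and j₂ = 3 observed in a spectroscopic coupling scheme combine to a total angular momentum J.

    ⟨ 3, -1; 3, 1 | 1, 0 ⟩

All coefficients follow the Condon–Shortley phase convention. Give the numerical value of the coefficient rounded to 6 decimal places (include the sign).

√[3·5!1!1!/8! · 2!4!4!2!1!1!] = √(144/7)
  +(−1)^3/∏(3,2,1,1,0,0)! = -1/12  (running -1/12)
  +(−1)^4/∏(4,1,0,0,1,1)! = 1/24  (running -1/24)
⟨..|..⟩ = √(144/7)·(-1/24) = -0.188982

-0.188982  (= −√(1/28))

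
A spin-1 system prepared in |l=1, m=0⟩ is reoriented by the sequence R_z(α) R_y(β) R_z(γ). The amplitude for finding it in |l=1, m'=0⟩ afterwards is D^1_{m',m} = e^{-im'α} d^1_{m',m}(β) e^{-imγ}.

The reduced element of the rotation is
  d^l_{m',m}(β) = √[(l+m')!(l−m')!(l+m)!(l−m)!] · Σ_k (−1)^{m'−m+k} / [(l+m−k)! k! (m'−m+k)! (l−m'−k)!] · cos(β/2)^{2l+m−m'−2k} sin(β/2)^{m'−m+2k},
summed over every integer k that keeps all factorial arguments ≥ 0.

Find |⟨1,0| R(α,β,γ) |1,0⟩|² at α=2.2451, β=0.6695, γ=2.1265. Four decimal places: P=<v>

D^1_{0,0}(2.2451,0.6695,2.1265) = e^{-i·0·2.2451}·d^1_{0,0}(0.6695)·e^{-i·0·2.1265}. Compute d first:
Half-angle: c=0.944492, s=0.328533. N=√(1·1·1·1)=1.000000
k∈{0,1} keeps every argument non-negative
  k=0: (−1)^0·1.0000/(1)·0.9445^2·0.3285^0 = +0.892066
  k=1: (−1)^1·1.0000/(1)·0.9445^0·0.3285^2 = -0.107934
d^1_{0,0}(0.6695) = +0.892066 -0.107934 = +0.784132
|D^1_{0,0}|² = |d^1_{0,0}(β)|² = (+0.784132)² = 0.614863 (the z-rotation phases have unit modulus)

P=0.6149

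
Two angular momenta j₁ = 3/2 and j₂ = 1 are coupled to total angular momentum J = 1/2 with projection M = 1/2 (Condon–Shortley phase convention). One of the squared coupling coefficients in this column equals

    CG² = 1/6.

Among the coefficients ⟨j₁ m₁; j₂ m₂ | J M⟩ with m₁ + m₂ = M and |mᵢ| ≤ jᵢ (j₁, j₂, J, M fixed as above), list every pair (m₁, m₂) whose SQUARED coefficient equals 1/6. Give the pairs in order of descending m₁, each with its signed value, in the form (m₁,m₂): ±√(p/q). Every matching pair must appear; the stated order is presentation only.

Admissible pairs with m₁+m₂ = M = 1/2: (-1/2,1), (1/2,0), (3/2,-1)
  (m₁,m₂)=(3/2,-1): CG² = 1/2, CG = +√(1/2)
  (m₁,m₂)=(1/2,0): CG² = 1/3, CG = −√(1/3)
  (m₁,m₂)=(-1/2,1): CG² = 1/6, CG = +√(1/6)   ← matches the target
Pairs with CG² = 1/6: (-1/2,1): +√(1/6)

(-1/2,1): +√(1/6)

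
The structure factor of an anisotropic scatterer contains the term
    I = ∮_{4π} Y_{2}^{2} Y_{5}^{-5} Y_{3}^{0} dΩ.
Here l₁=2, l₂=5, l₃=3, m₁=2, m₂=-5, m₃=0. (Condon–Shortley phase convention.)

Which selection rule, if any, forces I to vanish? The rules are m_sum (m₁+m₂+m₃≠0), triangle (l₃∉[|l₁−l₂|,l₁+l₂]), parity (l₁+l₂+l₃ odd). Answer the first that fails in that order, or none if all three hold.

m₁+m₂+m₃ = 2 − 5 + 0 = -3  ✗
triangle: |2−5|=3 ≤ l₃=3 ≤ 2+5=7
parity: l₁+l₂+l₃ = 10 is even

m_sum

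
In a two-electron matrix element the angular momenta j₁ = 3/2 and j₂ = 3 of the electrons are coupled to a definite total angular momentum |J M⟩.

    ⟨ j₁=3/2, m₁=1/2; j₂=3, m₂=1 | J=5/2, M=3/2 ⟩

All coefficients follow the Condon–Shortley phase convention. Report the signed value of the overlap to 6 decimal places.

j₁+j₂−J=2  J+j₁−j₂=1  J−j₁+j₂=4  j₁+j₂+J+1=8
(j₁±m₁, j₂±m₂, J±M) = (2,1,4,2,4,1)
P² = 576/35
sum k=0..1:
  [0] +1/48 = 1/48
  [1] −1/6 = -1/6
S = -7/48
C² = P²·S² = 7/20 ; C = -0.591608

-0.591608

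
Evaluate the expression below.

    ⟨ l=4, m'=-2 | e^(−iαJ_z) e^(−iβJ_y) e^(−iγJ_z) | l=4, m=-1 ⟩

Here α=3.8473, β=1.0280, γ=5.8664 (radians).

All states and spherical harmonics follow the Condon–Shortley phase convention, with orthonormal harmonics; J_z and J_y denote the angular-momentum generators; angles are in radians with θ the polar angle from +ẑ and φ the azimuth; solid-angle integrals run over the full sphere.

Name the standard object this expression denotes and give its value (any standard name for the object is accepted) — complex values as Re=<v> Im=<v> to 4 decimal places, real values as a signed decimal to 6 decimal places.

This is a Wigner D-matrix element — the rotation-matrix element ⟨l m'| R(α,β,γ) |l m⟩ in the angular-momentum basis.
Split into d^4_{-2,-1}(β=1.0280) × two z-phases.
With c≡cos(β/2)=0.870785 and s≡sin(β/2)=0.491664, N=[2·720·6·120]^{1/2}=1018.233765
Admissible k: 1..3 (factorial args all ≥0)
  k=1: (−1)^0·1018.2338/(240)·0.8708^7·0.4917^1 = +0.791919
  k=2: (−1)^1·1018.2338/(48)·0.8708^5·0.4917^3 = -1.262312
  k=3: (−1)^2·1018.2338/(72)·0.8708^3·0.4917^5 = +0.268282
d^4_{-2,-1}(1.0280) = +0.791919 -1.262312 +0.268282 = -0.202111
Phases: e^{-i·(-2)·3.8473}=+0.158708+0.987326i, e^{-i·(-1)·5.8664}=+0.914395-0.404823i ⇒ D=-0.110113-0.169481i

Wigner D-matrix element, Re=-0.1101 Im=-0.1695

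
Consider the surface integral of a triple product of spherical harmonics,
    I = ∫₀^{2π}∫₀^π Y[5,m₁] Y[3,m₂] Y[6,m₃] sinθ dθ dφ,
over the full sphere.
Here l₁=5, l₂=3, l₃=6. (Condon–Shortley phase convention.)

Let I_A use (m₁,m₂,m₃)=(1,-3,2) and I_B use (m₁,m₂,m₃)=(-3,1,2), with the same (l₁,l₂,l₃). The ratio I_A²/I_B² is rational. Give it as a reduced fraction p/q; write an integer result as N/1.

Same 5,3,6: normalisation and zero-m 3j drop out of the ratio.
A: Δ: 2! 8! 4! / 15! → 1/675675; sum: t=0:+1/27648 = 1/27648; 3j²(5 3 6; 1 -3 2) = Δ·Π!·Σ² = 10/429  (sign +1)
B: Δ: 2! 8! 4! / 15! → 1/675675; sum: t=0:+1/1935360 t=1:−1/30240 t=2:+1/11520 = 1/18432; 3j²(5 3 6; -3 1 2) = Δ·Π!·Σ² = 7/429  (sign +1)
I_A²/I_B² = (10/429)/(7/429) = 10/7

10/7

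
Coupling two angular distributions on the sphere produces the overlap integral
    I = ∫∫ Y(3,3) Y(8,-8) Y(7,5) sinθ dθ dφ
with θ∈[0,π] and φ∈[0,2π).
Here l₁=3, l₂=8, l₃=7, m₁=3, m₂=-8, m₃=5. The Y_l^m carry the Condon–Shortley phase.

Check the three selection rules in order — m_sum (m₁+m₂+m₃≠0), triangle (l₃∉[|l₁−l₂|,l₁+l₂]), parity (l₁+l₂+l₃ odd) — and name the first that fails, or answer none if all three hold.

m₁+m₂+m₃ = 3 − 8 + 5 = 0  ✓
triangle: |3−8|=5 ≤ l₃=7 ≤ 3+8=11  ✓
parity: l₁+l₂+l₃ = 18 is even  ✓

none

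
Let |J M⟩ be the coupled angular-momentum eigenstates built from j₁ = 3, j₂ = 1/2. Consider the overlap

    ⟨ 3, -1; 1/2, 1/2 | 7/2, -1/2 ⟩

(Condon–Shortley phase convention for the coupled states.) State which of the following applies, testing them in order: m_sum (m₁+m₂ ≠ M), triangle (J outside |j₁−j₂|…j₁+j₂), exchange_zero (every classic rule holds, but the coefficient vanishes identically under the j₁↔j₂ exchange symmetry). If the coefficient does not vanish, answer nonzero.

nonzero

m-sum: m₁+m₂ = -1+1/2 = -1/2, M = -1/2  ✓
triangle: |j₁−j₂| = 5/2 ≤ J = 7/2 ≤ j₁+j₂ = 7/2  ✓
exchange: j₁≠j₂ or m₁≠m₂ — the exchange symmetry imposes no constraint here
value check: CG = +√(3/7) = +0.654654 ≠ 0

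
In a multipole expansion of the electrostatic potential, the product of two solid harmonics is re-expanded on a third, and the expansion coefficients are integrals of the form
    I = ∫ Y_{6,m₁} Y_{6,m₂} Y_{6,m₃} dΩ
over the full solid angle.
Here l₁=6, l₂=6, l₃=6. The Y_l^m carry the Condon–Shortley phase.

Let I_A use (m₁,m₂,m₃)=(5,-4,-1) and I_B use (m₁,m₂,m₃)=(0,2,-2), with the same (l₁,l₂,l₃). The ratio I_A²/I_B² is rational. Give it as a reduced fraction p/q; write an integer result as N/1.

Shared (l₁,l₂,l₃)=(6,6,6): N and (l;000)² cancel in I_A²/I_B².
A: Δ = 6!·6!·6!/19! = 1/325909584; Racah Σ t=0..1: t=0:+1/4147200 t=1:−1/10368000 = 1/6912000; ⇒ 3j(6 6 6; 5 -4 -1)² = 189/16796, sgn -1
B: Δ = 6!·6!·6!/19! = 1/325909584; Racah Σ t=2..6: t=2:+1/1658880 t=3:−1/155520 t=4:+1/110592 t=5:−1/518400 t=6:+1/24883200 = 11/8294400; ⇒ 3j(6 6 6; 0 2 -2)² = 11/4199, sgn +1
I_A²/I_B² = (189/16796)/(11/4199) = 189/44

189/44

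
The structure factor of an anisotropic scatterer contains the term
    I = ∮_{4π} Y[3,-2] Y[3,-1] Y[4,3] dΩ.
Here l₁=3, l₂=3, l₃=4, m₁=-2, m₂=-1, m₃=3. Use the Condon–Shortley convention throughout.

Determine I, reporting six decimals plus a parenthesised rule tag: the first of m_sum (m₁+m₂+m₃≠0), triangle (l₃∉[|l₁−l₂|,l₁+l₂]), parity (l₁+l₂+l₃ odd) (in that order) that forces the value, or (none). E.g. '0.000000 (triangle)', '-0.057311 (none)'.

-0.095955 (none)

Checks pass: Σm=0; 10 even; l₃=4∈[0,6].
(2·3+1)(2·3+1)(2·4+1) = 441
Δ: 2! 4! 4! / 11! → 1/34650
sum: t=0:+1/72 t=1:−1/16 t=2:+1/72 = -5/144
3j²(3 3 4; 0 0 0) = Δ·Π!·Σ² = 2/77  (sign -1)
sum: t=1:−1/144 t=2:+1/288 = -1/288
3j²(3 3 4; -2 -1 3) = Δ·Π!·Σ² = 1/99  (sign +1)
combine: 4πI² = 441·2/77·1/99 = 14/121
take √, sign -1: I = -0.09595473
No selection rule forces the value: the integral is nonzero (none).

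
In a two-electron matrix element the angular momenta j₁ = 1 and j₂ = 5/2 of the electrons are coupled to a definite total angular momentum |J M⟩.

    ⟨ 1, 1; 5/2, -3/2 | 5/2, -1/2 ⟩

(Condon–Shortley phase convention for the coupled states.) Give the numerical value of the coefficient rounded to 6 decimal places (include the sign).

triangle: 1!·1!·4!/7! = 24/5040
(j±m)!: 2!·0!·1!·4!·2!·3! = 576
prefactor² = (2J+1)·Δ·N² = 576/35
  k=0: +1/(0!·1!·0!·1!·1!·3!) = 1/6
Σ = 1/6  ⇒  CG² = 576/35·(1/6)² = 16/35
CG = +√(16/35) = +0.676123

+0.676123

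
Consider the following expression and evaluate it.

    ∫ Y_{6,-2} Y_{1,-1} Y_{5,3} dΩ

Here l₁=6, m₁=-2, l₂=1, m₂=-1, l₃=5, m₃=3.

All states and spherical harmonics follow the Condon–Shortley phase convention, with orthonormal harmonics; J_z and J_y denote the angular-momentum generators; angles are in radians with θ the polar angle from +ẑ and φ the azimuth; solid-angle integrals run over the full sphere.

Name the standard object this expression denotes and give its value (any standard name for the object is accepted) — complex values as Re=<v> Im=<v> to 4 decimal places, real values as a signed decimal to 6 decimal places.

This is a Gaunt coefficient — the integral of a triple product of spherical harmonics over the sphere.
Checks pass: Σm=0; 12 even; l₃=5∈[5,7].
(2·6+1)(2·1+1)(2·5+1) = 429
Δ: 2! 10! 0! / 13! → 1/858
sum: t=1:−1/14400 = -1/14400
3j²(6 1 5; 0 0 0) = Δ·Π!·Σ² = 6/143  (sign +1)
sum: t=0:+1/161280 = 1/161280
3j²(6 1 5; -2 -1 3) = Δ·Π!·Σ² = 1/143  (sign +1)
combine: 4πI² = 429·6/143·1/143 = 18/143
take √, sign +1: I = 0.10008369

Gaunt coefficient, +0.100084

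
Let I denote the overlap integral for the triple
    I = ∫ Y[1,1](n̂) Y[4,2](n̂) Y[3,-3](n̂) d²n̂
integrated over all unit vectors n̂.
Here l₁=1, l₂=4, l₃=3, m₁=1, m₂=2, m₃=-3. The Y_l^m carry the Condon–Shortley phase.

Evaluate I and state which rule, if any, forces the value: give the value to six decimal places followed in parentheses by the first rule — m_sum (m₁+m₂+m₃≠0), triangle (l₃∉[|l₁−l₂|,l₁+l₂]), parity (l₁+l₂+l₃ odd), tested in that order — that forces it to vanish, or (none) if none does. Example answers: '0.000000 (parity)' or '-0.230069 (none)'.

0.061558 (none)

Checks pass: Σm=0; 8 even; l₃=3∈[3,5].
(2·1+1)(2·4+1)(2·3+1) = 189
Δ: 2! 0! 6! / 9! → 1/252
sum: t=1:−1/36 = -1/36
3j²(1 4 3; 0 0 0) = Δ·Π!·Σ² = 4/63  (sign +1)
sum: t=0:+1/1440 = 1/1440
3j²(1 4 3; 1 2 -3) = Δ·Π!·Σ² = 1/252  (sign +1)
combine: 4πI² = 189·4/63·1/252 = 1/21
take √, sign +1: I = 0.06155813
No selection rule forces the value: the integral is nonzero (none).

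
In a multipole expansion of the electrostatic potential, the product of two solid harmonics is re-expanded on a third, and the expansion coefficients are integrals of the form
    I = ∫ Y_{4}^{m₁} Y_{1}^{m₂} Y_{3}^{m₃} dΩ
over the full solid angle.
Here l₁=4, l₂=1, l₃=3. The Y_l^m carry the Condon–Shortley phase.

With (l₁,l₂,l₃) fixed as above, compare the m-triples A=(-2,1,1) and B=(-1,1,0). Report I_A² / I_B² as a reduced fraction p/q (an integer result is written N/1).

3/2

Same 4,1,3: normalisation and zero-m 3j drop out of the ratio.
A: Δ: 2! 6! 0! / 9! → 1/252; sum: t=2:+1/96 = 1/96; 3j²(4 1 3; -2 1 1) = Δ·Π!·Σ² = 5/84  (sign +1)
B: Δ: 2! 6! 0! / 9! → 1/252; sum: t=2:+1/72 = 1/72; 3j²(4 1 3; -1 1 0) = Δ·Π!·Σ² = 5/126  (sign -1)
I_A²/I_B² = (5/84)/(5/126) = 3/2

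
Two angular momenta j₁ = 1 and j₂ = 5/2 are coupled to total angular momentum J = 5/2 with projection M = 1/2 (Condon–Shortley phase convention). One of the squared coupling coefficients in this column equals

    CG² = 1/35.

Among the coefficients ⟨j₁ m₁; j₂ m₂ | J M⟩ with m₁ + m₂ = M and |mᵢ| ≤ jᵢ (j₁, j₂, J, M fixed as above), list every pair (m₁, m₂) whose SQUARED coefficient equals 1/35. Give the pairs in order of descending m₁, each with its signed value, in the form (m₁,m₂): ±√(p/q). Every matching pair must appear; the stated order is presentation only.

Admissible pairs with m₁+m₂ = M = 1/2: (-1,3/2), (0,1/2), (1,-1/2)
  (m₁,m₂)=(1,-1/2): CG² = 18/35, CG = +√(18/35)
  (m₁,m₂)=(0,1/2): CG² = 1/35, CG = −√(1/35)   ← matches the target
  (m₁,m₂)=(-1,3/2): CG² = 16/35, CG = −√(16/35)
Pairs with CG² = 1/35: (0,1/2): −√(1/35)

(0,1/2): −√(1/35)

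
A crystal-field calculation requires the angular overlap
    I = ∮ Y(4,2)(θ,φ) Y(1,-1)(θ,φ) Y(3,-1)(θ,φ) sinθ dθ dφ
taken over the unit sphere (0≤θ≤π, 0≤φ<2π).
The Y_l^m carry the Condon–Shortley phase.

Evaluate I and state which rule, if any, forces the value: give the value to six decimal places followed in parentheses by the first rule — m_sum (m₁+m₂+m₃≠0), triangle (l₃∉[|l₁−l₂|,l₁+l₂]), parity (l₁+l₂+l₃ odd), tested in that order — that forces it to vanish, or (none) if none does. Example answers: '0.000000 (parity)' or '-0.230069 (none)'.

Checks pass: Σm=0; 8 even; l₃=3∈[3,5].
(2·4+1)(2·1+1)(2·3+1) = 189
Δ: 2! 6! 0! / 9! → 1/252
sum: t=1:−1/36 = -1/36
3j²(4 1 3; 0 0 0) = Δ·Π!·Σ² = 4/63  (sign +1)
sum: t=0:+1/96 = 1/96
3j²(4 1 3; 2 -1 -1) = Δ·Π!·Σ² = 5/84  (sign +1)
combine: 4πI² = 189·4/63·5/84 = 5/7
take √, sign +1: I = 0.23841361
No selection rule forces the value: the integral is nonzero (none).

0.238414 (none)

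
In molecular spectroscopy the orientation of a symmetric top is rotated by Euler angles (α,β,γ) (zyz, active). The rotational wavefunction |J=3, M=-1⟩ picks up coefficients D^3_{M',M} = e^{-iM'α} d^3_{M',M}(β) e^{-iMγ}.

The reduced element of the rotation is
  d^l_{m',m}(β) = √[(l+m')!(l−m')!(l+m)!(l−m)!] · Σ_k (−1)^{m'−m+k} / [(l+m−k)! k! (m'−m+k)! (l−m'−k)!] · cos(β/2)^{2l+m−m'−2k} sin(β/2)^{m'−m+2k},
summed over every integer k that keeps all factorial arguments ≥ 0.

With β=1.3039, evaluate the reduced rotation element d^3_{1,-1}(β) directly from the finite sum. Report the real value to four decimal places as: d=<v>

d=0.2467

d^3_{1,-1}(β=1.3039) via the finite sum:
c=cos(1.303900/2)=0.794902, s=sin(1.303900/2)=0.606738; N=√[24·2·2·24]=48.000000
k∈{0,1,2} keeps every argument non-negative
  k=0: (−1)^2·48.0000/(8)·0.7949^4·0.6067^2 = +0.881877
  k=1: (−1)^3·48.0000/(6)·0.7949^2·0.6067^4 = -0.685048
  k=2: (−1)^4·48.0000/(48)·0.7949^0·0.6067^6 = +0.049889
d^3_{1,-1}(1.3039) = +0.881877 -0.685048 +0.049889 = +0.246718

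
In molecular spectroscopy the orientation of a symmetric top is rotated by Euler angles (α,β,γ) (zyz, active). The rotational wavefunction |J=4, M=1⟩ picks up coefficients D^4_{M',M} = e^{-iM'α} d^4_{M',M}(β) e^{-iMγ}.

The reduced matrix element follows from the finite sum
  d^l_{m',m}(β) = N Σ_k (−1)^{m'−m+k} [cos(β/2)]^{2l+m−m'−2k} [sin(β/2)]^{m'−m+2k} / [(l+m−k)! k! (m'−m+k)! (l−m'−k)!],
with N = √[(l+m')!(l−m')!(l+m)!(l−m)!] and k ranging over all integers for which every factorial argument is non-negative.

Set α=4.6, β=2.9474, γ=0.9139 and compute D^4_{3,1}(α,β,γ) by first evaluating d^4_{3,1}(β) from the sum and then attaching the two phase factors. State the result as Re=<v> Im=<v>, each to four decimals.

Re=0.0006 Im=0.0010

First d^4_{3,1}(β=2.9474), then the phase factors e^{-i(3)α} and e^{-i(1)γ}:
Half-angle: c=0.096944, s=0.995290. N=√(5040·1·120·6)=1904.940944
k: max(0,(1)−(3))=0 … min(4+(1),4−(3))=1
  k=0: (−1)^2·1904.9409/(240)·0.0969^6·0.9953^2 = +0.000007
  k=1: (−1)^3·1904.9409/(144)·0.0969^4·0.9953^4 = -0.001147
d^4_{3,1}(2.9474) = +0.000007 -0.001147 = -0.001140
D = (+0.330815-0.943696i)·(-0.001140)·(+0.610662-0.791891i) = +0.000622+0.000956i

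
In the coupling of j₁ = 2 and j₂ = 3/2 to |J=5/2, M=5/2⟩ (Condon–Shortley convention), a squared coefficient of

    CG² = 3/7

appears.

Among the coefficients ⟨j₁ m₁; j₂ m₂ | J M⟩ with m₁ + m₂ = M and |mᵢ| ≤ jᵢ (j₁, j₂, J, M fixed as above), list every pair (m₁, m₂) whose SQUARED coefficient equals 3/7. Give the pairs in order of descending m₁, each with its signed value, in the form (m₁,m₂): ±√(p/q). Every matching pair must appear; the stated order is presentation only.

Admissible pairs with m₁+m₂ = M = 5/2: (1,3/2), (2,1/2)
  (m₁,m₂)=(2,1/2): CG² = 4/7, CG = +√(4/7)
  (m₁,m₂)=(1,3/2): CG² = 3/7, CG = −√(3/7)   ← matches the target
Pairs with CG² = 3/7: (1,3/2): −√(3/7)

(1,3/2): −√(3/7)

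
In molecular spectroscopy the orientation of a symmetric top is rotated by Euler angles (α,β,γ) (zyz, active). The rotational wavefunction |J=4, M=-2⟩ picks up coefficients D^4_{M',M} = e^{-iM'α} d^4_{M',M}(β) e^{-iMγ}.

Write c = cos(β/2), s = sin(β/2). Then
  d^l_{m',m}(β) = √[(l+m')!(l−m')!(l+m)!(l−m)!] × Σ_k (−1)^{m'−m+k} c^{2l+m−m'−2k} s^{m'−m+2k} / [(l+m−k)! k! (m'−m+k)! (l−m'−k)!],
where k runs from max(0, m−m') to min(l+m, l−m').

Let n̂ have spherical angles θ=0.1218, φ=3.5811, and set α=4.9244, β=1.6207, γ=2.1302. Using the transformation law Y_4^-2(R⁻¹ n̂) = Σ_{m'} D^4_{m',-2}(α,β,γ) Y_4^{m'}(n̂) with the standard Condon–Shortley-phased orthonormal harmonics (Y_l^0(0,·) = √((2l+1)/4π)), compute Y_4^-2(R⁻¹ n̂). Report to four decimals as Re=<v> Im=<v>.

Need the full column D^4_{m',-2} for m'=−4..4 at α=4.9244, β=1.6207, γ=2.1302.
cos(β/2)=0.689245, sin(β/2)=0.724528
d^4_{-4,-2}: single k=2 term ⇒ +0.297804;  D = +0.114888-0.274751i
d^4_{-3,-2}: k∈[1..2] ⇒ +0.200325 -0.664078 = -0.463754;  D = -0.455922-0.084870i
d^4_{-2,-2}: k∈[0..2] ⇒ +0.050932 -0.675357 +0.932840 = +0.308415;  D = +0.008624+0.308294i
d^4_{-1,-2}: k∈[0..2] ⇒ -0.227147 +1.254990 -0.924513 = +0.103331;  D = -0.100370+0.024560i
d^4_{0,-2}: k∈[0..2] ⇒ +0.533917 -1.573280 +0.651930 = -0.387433;  D = +0.169214+0.348527i
d^4_{1,-2}: k∈[0..2] ⇒ -0.836660 +1.386769 -0.306477 = +0.243632;  D = +0.191868-0.150143i
d^4_{2,-2}: k∈[0..2] ⇒ +0.932840 -0.824634 +0.075935 = +0.184142;  D = +0.141456+0.117891i
d^4_{3,-2}: k∈[0..1] ⇒ -0.733809 +0.270287 = -0.463522;  D = +0.215185-0.410546i
d^4_{4,-2}: single k=0 term ⇒ +0.363629;  D = -0.350381-0.097259i
Y_4^{m'}(θ=0.1218,φ=3.5811) and Σ D·Y over m':
  (+0.1149-0.2748i)·(-0.0000-0.0001i)  (-0.4559-0.0849i)·(-0.0006+0.0022i)  (+0.0086+0.3083i)·(+0.0186-0.0224i)  (-0.1004+0.0246i)·(-0.2012+0.0946i)  (+0.1692+0.3485i)·(+0.7846+0.0000i)  (+0.1919-0.1501i)·(+0.2012+0.0946i)  (+0.1415+0.1179i)·(+0.0186+0.0224i)  (+0.2152-0.4105i)·(+0.0006+0.0022i)  (-0.3504-0.0973i)·(-0.0000+0.0001i)
Y_4^-2(R⁻¹ n̂) = +0.211932+0.257128i

Re=0.2119 Im=0.2571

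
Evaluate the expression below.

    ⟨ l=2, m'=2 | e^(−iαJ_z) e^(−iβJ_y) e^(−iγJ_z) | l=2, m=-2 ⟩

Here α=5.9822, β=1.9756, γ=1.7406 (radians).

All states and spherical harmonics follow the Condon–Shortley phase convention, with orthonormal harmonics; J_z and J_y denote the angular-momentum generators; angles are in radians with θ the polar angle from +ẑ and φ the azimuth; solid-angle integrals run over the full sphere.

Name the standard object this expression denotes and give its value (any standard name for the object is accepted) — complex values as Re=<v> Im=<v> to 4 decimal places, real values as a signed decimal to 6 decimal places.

Wigner D-matrix element, Re=-0.2858 Im=-0.3927

This is a Wigner D-matrix element — the rotation-matrix element ⟨l m'| R(α,β,γ) |l m⟩ in the angular-momentum basis.
Split into d^2_{2,-2}(β=1.9756) × two z-phases.
With c≡cos(β/2)=0.550528 and s≡sin(β/2)=0.834817, N=[24·1·1·24]^{1/2}=24.000000
Admissible k: 0..0 (factorial args all ≥0)
  k=0: (−1)^4·24.0000/(24)·0.5505^0·0.8348^4 = +0.485696
d^2_{2,-2}(1.9756) = +0.485696
Phases: e^{-i·(2)·5.9822}=+0.824221+0.566268i, e^{-i·(-2)·1.7406}=-0.942886-0.333117i ⇒ D=-0.285839-0.392680i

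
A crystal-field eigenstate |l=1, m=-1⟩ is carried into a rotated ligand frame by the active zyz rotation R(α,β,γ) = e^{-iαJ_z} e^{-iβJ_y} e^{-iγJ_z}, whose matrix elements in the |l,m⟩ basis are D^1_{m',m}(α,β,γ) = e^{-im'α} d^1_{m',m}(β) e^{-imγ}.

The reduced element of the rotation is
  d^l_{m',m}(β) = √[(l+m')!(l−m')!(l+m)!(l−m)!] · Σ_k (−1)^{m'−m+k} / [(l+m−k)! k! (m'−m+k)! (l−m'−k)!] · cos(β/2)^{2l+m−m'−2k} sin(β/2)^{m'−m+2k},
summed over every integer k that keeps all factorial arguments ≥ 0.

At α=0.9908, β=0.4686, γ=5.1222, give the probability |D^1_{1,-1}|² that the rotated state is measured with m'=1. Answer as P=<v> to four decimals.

Split into d^1_{1,-1}(β=0.4686) × two z-phases.
With c≡cos(β/2)=0.972677 and s≡sin(β/2)=0.232162, N=[2·1·1·2]^{1/2}=2.000000
k: max(0,(-1)−(1))=0 … min(1+(-1),1−(1))=0
  k=0: (−1)^2·2.0000/(2)·0.9727^0·0.2322^2 = +0.053899
d^1_{1,-1}(0.4686) = +0.053899
|D^1_{1,-1}|² = |d^1_{1,-1}(β)|² = (+0.053899)² = 0.002905 (the z-rotation phases have unit modulus)

P=0.0029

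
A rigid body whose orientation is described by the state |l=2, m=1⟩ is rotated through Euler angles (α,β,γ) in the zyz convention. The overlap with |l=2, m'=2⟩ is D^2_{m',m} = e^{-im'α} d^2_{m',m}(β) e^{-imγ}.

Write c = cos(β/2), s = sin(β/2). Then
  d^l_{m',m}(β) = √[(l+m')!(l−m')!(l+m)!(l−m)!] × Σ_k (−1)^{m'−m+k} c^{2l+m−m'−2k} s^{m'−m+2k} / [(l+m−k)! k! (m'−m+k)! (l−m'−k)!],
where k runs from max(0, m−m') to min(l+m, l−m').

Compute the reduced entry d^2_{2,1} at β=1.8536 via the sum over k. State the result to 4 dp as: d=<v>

d^2_{2,1}(β=1.8536) via the finite sum:
c=cos(1.853600/2)=0.600396, s=sin(1.853600/2)=0.799703; N=√[24·1·6·1]=12.000000
k: max(0,(1)−(2))=0 … min(2+(1),2−(2))=0
  k=0: (−1)^1·12.0000/(6)·0.6004^3·0.7997^1 = -0.346156
d^2_{2,1}(1.8536) = -0.346156

d=-0.3462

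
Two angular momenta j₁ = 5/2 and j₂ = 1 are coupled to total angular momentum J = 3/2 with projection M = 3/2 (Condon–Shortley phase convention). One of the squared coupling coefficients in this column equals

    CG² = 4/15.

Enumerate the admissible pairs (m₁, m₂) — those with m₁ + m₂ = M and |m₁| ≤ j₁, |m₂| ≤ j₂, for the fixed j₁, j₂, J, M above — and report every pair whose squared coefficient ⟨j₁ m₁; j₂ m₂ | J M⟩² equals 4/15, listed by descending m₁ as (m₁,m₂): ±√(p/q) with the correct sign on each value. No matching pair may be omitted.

Admissible pairs with m₁+m₂ = M = 3/2: (1/2,1), (3/2,0), (5/2,-1)
  (m₁,m₂)=(5/2,-1): CG² = 2/3, CG = +√(2/3)
  (m₁,m₂)=(3/2,0): CG² = 4/15, CG = −√(4/15)   ← matches the target
  (m₁,m₂)=(1/2,1): CG² = 1/15, CG = +√(1/15)
Pairs with CG² = 4/15: (3/2,0): −√(4/15)

(3/2,0): −√(4/15)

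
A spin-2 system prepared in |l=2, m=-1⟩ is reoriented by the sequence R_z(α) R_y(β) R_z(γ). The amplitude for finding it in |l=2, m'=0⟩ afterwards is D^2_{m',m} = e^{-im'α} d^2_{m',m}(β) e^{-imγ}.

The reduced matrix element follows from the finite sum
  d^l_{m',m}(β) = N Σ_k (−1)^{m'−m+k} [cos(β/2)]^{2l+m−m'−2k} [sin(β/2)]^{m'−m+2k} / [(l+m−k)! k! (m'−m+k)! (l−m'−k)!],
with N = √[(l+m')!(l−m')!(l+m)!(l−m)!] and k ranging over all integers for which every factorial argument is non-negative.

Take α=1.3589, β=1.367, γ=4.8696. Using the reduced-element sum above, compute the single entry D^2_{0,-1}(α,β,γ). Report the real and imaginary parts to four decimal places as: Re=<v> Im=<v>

Split into d^2_{0,-1}(β=1.3670) × two z-phases.
Half-angle: c=0.775367, s=0.631511. N=√(2·2·1·6)=4.898979
k: max(0,(-1)−(0))=0 … min(2+(-1),2−(0))=1
  k=0: (−1)^1·4.8990/(2)·0.7754^3·0.6315^1 = -0.721072
  k=1: (−1)^2·4.8990/(2)·0.7754^1·0.6315^3 = +0.478327
d^2_{0,-1}(1.3670) = -0.721072 +0.478327 = -0.242745
Phases: e^{-i·(0)·1.3589}=+1.000000+0.000000i, e^{-i·(-1)·4.8696}=+0.156564-0.987668i ⇒ D=-0.038005+0.239751i

Re=-0.0380 Im=0.2398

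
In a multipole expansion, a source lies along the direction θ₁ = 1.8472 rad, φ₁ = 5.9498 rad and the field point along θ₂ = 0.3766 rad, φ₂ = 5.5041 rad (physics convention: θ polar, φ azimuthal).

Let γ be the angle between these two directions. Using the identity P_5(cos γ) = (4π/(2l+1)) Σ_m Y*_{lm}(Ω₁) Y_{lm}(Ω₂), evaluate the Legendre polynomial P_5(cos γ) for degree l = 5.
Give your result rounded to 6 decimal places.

Summing Y*_{l m}(θ₁,φ₁)·Y_{l m}(θ₂,φ₂) over m ∈ [−5, 5]; prefactor 4π/(2·5+1) = 1.142397:
  m=-5: (-0.03671 - 0.38072j) × (-0.00228 - 0.00214j) = -0.00073 + 0.00095j  (running Σ = -0.00073 + 0.00095j)
  m=-4: (-0.08064 + 0.33349j) × (-0.02496 + 0.00063j) = 0.00180 - 0.00837j  (running Σ = 0.00107 - 0.00743j)
  m=-3: (-0.05486 + 0.08548j) × (-0.08095 + 0.08407j) = -0.00275 - 0.01153j  (running Σ = -0.00167 - 0.01896j)
  m=-2: (0.26122 - 0.20559j) × (0.00429 + 0.33979j) = 0.07098 + 0.08788j  (running Σ = 0.06930 + 0.06892j)
  m=-1: (0.02150 - 0.00745j) × (0.38530 + 0.38047j) = 0.01112 + 0.00531j  (running Σ = 0.08042 + 0.07423j)
  m=0: (-0.32350 + 0.00000j) × (0.17167 + 0.00000j) = -0.05554 + 0.00000j  (running Σ = 0.02489 + 0.07423j)
  m=1: (-0.02150 - 0.00745j) × (-0.38530 + 0.38047j) = 0.01112 - 0.00531j  (running Σ = 0.03600 + 0.06892j)
  m=2: (0.26122 + 0.20559j) × (0.00429 - 0.33979j) = 0.07098 - 0.08788j  (running Σ = 0.10698 - 0.01896j)
  m=3: (0.05486 + 0.08548j) × (0.08095 + 0.08407j) = -0.00275 + 0.01153j  (running Σ = 0.10423 - 0.00743j)
  m=4: (-0.08064 - 0.33349j) × (-0.02496 - 0.00063j) = 0.00180 + 0.00837j  (running Σ = 0.10604 + 0.00095j)
  m=5: (0.03671 - 0.38072j) × (0.00228 - 0.00214j) = -0.00073 - 0.00095j  (running Σ = 0.10531 - 0.00000j)
Accumulated sum 0.10531 - 0.00000j; after 4π/(2l+1) scaling, 0.12030 - 0.00000j ⇒ P_5 = 0.120302

0.120302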